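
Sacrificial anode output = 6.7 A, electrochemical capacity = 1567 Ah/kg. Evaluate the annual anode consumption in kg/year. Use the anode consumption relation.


Annual consumption = current * hours per year / capacity
Rate = 6.7 * 8760 / 1567 = 37.5 kg/year

37.5 kg/year


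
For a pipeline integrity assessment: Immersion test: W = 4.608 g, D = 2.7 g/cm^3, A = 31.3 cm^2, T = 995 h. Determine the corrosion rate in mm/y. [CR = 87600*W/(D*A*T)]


Apply the mm/y weight-loss relation: CR = 87600 * W / (D * A * T)
Numerator: 87600 * 4.608 = 403660.8
Denominator: 2.7 * 31.3 * 995 = 84087.45
CR = 403660.8 / 84087.45 = 4.800488 mm/y

4.800488 mm/y


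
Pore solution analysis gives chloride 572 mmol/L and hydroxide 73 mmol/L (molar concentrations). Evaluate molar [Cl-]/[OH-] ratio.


Threshold parameter = [Cl-] / [OH-] (molar basis; both in mmol/L, so units cancel)
Ratio = 572 / 73 = 7.84

7.84


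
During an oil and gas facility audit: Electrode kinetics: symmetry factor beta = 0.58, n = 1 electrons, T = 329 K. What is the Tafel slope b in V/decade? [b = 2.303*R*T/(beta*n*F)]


Apply the Tafel slope relation: b = 2.303*R*T/(beta*n*F)
Numerator: 2.303 * 8.314 * 329 = 6299.41
Denominator: 0.58 * 1 * 96485 = 55961.3
b = 6299.41 / 55961.3 = 0.1126 V/decade

0.1126 V/decade


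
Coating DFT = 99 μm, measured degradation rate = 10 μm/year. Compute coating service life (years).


Service life = thickness / degradation rate
Life = 99 / 10 = 9.9 years

9.9 years


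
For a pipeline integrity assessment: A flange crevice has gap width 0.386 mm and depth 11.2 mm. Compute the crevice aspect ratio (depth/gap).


Aspect ratio = depth / gap
Ratio = 11.2 / 0.386 = 29.0

29.0


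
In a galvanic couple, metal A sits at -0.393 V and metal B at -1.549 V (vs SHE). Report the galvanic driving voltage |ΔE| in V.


Driving voltage is the absolute potential difference.
|ΔE| = |-0.393 − (-1.549)| = 1.156 V

1.156 V


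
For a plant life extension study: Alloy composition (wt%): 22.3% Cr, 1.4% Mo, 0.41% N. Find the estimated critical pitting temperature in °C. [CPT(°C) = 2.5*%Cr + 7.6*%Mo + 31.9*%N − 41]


Apply the ASTM G48 empirical CPT estimate: CPT(°C) = 2.5*%Cr + 7.6*%Mo + 31.9*%N − 41
2.5*22.3 = 55.75; 7.6*1.4 = 10.64; 31.9*0.41 = 13.079
CPT = 55.75 + 10.64 + 13.079 − 41 = 38.469 °C
Rounded to 0.1 °C: CPT ≈ 38.5 °C

38.5 °C


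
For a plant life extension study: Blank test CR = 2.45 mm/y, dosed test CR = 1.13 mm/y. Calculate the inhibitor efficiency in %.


Apply the inhibitor-efficiency definition: IE = (CR_blank − CR_inh)/CR_blank × 100
IE = (2.45 − 1.13) / 2.45 × 100
IE = 1.32 / 2.45 × 100 = 53.9 %

53.9 %


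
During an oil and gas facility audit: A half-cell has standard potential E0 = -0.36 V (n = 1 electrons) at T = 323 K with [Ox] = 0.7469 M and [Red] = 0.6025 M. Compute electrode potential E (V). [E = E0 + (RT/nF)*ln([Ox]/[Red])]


Apply the Nernst equation: E = E0 + (RT/nF)*ln([Ox]/[Red])
Step 1: RT/nF = 8.314*323/(1*96485) = 0.02783253 V
Step 2: [Ox]/[Red] = 0.7469/0.6025 = 1.239668
Step 3: ln(1.239668) = 0.214844
Step 4: correction = 0.02783253 * 0.214844 = 0.006 V
E = -0.36 + 0.006 = -0.354 V

-0.354 V


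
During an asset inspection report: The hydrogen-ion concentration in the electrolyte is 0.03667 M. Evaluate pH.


pH = −log10[H+]
pH = −log10(0.03667) = 1.44

1.44


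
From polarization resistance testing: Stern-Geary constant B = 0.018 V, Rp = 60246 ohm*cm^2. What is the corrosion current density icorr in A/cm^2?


Apply the Stern-Geary relation: icorr = B / Rp
icorr = 0.018 / 60246 = 2.988×10^-7 A/cm^2

2.988×10^-7 A/cm^2


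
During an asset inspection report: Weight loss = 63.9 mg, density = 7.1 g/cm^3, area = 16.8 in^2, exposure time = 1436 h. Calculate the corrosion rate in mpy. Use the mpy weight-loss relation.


Apply the mpy weight-loss relation: CR = 534 * W / (D * A * T)
Numerator: 534 * 63.9 = 34122.6
Denominator: 7.1 * 16.8 * 1436 = 171286.08
CR = 34122.6 / 171286.08 = 0.19921 mpy

0.19921 mpy


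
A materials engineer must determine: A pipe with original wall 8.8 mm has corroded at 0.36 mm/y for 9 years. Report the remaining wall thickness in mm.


Remaining wall = original − CR × time
t = 8.8 − 0.36*9 = 8.8 − 3.24 = 5.56 mm

5.56 mm


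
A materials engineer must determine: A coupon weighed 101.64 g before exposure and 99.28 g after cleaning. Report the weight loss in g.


Weight loss = initial − final
WL = 101.64 − 99.28 = 2.36 g

2.36 g


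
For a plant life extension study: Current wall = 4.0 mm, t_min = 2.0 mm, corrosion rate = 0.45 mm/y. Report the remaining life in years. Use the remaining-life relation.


Apply the remaining-life relation: RL = (t_current − t_min) / CR
RL = (4.0 − 2.0) / 0.45 = 2.0 / 0.45 = 4.4 years

4.4 years


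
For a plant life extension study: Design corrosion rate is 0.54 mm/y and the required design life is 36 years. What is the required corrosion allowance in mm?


Corrosion allowance = CR × design life
CA = 0.54 * 36 = 19.44 mm

19.44 mm


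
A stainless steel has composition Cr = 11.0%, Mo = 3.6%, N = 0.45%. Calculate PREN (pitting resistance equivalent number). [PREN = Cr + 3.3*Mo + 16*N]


Apply the PREN formula: PREN = Cr + 3.3*Mo + 16*N
PREN = 11.0 + 3.3*3.6 + 16*0.45
PREN = 11.0 + 11.88 + 7.2 = 30.08

30.08


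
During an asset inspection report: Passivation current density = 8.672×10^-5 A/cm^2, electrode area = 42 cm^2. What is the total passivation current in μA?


I = i_pass * A, then convert A → μA (×10^6)
I = 8.672×10^-5 * 42 * 10^6 = 3642.24 μA

3642.24 μA


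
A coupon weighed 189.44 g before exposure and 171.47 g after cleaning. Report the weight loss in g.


Weight loss = initial − final
WL = 189.44 − 171.47 = 17.97 g

17.97 g


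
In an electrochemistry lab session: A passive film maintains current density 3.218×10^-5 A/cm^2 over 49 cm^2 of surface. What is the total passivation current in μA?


I = i_pass * A, then convert A → μA (×10^6)
I = 3.218×10^-5 * 49 * 10^6 = 1576.82 μA

1576.82 μA


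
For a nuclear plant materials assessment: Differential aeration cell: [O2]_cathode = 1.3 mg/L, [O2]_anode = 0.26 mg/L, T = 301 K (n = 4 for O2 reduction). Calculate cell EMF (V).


Apply the Nernst concentration-cell relation: E = (RT/nF)*ln(C_cathode/C_anode)
RT/nF = 8.314*301/(4*96485) = 0.0064842 V
ln(1.3/0.26) = 1.60944
E = 0.0064842 * 1.60944 = 0.01044 V

0.01044 V


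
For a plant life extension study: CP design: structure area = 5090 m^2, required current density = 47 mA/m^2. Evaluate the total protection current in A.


I = area * current density, then convert mA → A (÷1000)
I = 5090 * 47 / 1000 = 239.23 A

239.23 A


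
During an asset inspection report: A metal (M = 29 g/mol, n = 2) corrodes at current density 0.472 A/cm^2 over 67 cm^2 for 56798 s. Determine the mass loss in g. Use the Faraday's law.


Apply Faraday's law: m = i*A*t*M / (n*F)
Total charge passed Q = i*A*t = 0.472*67*56798 = 1796179.952 C
m = Q*M/(n*F) = 1796179.952*29/(2*96485) = 269.934 g

269.934 g


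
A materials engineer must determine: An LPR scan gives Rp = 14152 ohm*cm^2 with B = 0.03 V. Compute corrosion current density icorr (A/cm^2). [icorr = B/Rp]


Apply the Stern-Geary relation: icorr = B / Rp
icorr = 0.03 / 14152 = 2.12×10^-6 A/cm^2

2.12×10^-6 A/cm^2


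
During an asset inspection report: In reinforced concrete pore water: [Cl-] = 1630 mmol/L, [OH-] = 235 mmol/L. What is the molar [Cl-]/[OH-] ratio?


Threshold parameter = [Cl-] / [OH-] (molar basis; both in mmol/L, so units cancel)
Ratio = 1630 / 235 = 6.94

6.94


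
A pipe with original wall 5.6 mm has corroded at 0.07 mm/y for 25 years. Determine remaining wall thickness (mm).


Remaining wall = original − CR × time
t = 5.6 − 0.07*25 = 5.6 − 1.75 = 3.85 mm

3.85 mm


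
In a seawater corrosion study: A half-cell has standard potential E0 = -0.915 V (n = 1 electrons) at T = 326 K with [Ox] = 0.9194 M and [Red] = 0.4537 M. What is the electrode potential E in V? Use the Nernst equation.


Apply the Nernst equation: E = E0 + (RT/nF)*ln([Ox]/[Red])
Step 1: RT/nF = 8.314*326/(1*96485) = 0.02809104 V
Step 2: [Ox]/[Red] = 0.9194/0.4537 = 2.026449
Step 3: ln(2.026449) = 0.706285
Step 4: correction = 0.02809104 * 0.706285 = 0.02 V
E = -0.915 + 0.02 = -0.895 V

-0.895 V


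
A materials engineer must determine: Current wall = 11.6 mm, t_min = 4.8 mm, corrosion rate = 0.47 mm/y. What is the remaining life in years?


Apply the remaining-life relation: RL = (t_current − t_min) / CR
RL = (11.6 − 4.8) / 0.47 = 6.8 / 0.47 = 14.5 years

14.5 years


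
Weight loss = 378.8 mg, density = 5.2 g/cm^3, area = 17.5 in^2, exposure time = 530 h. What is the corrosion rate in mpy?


Apply the mpy weight-loss relation: CR = 534 * W / (D * A * T)
Numerator: 534 * 378.8 = 202279.2
Denominator: 5.2 * 17.5 * 530 = 48230.0
CR = 202279.2 / 48230.0 = 4.1941 mpy

4.1941 mpy


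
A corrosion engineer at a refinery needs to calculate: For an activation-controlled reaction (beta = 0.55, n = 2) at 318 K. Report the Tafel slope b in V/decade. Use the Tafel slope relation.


Apply the Tafel slope relation: b = 2.303*R*T/(beta*n*F)
Numerator: 2.303 * 8.314 * 318 = 6088.79
Denominator: 0.55 * 2 * 96485 = 106133.5
b = 6088.79 / 106133.5 = 0.0574 V/decade

0.0574 V/decade


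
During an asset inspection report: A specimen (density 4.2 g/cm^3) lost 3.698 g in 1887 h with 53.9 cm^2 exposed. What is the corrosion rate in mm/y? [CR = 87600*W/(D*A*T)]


Apply the mm/y weight-loss relation: CR = 87600 * W / (D * A * T)
Numerator: 87600 * 3.698 = 323944.8
Denominator: 4.2 * 53.9 * 1887 = 427179.06
CR = 323944.8 / 427179.06 = 0.7583 mm/y

0.7583 mm/y


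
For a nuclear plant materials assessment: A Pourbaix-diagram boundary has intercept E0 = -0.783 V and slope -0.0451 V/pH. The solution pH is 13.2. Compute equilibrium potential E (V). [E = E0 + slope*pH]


Apply the Pourbaix line equation: E = E0 + slope*pH
E = -0.783 + (-0.0451)*13.2 = -0.783 + (-0.59532) = -1.37832 V
Rounded to 3 decimal places: E = -1.378 V

-1.378 V


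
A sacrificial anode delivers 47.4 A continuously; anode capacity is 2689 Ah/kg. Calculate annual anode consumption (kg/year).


Annual consumption = current * hours per year / capacity
Rate = 47.4 * 8760 / 2689 = 154.4 kg/year

154.4 kg/year


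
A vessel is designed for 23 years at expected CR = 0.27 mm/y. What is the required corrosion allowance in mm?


Corrosion allowance = CR × design life
CA = 0.27 * 23 = 6.21 mm

6.21 mm


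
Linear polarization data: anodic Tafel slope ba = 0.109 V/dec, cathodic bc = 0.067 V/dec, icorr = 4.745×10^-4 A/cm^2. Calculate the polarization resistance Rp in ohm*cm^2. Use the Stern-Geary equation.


Apply the Stern-Geary equation: Rp = ba*bc / (2.303*icorr*(ba+bc))
ba*bc = 0.109*0.067 = 0.007303
ba+bc = 0.176; 2.303*icorr*(ba+bc) = 2.303*4.745×10^-4*0.176 = 1.9232814×10^-4
Rp = 0.007303 / 1.9232814×10^-4 = 37.97 ohm*cm^2

37.97 ohm*cm^2


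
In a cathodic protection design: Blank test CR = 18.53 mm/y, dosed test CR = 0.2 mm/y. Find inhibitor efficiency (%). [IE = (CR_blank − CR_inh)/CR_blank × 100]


Apply the inhibitor-efficiency definition: IE = (CR_blank − CR_inh)/CR_blank × 100
IE = (18.53 − 0.2) / 18.53 × 100
IE = 18.33 / 18.53 × 100 = 98.9 %

98.9 %


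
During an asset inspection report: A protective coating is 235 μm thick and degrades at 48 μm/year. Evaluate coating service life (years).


Service life = thickness / degradation rate
Life = 235 / 48 = 4.9 years

4.9 years


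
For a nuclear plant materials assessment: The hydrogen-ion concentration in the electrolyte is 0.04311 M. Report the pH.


pH = −log10[H+]
pH = −log10(0.04311) = 1.37

1.37


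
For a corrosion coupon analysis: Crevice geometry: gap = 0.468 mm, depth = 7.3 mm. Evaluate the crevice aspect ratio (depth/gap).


Aspect ratio = depth / gap
Ratio = 7.3 / 0.468 = 15.6

15.6


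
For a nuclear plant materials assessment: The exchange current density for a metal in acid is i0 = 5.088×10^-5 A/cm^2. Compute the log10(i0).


i0 = 5.088×10^-5 A/cm^2
log10(i0) = -4.293

-4.293


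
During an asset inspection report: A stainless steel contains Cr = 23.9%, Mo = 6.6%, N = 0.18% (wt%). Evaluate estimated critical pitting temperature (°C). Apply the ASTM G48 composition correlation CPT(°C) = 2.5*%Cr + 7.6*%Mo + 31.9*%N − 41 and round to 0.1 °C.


Apply the ASTM G48 empirical CPT estimate: CPT(°C) = 2.5*%Cr + 7.6*%Mo + 31.9*%N − 41
2.5*23.9 = 59.75; 7.6*6.6 = 50.16; 31.9*0.18 = 5.742
CPT = 59.75 + 50.16 + 5.742 − 41 = 74.652 °C
Rounded to 0.1 °C: CPT ≈ 74.7 °C

74.7 °C


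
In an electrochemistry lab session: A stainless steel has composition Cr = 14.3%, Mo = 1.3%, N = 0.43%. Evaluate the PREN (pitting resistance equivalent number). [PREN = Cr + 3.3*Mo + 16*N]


Apply the PREN formula: PREN = Cr + 3.3*Mo + 16*N
PREN = 14.3 + 3.3*1.3 + 16*0.43
PREN = 14.3 + 4.29 + 6.88 = 25.47

25.47


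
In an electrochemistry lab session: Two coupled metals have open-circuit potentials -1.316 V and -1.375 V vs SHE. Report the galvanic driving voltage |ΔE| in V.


Driving voltage is the absolute potential difference.
|ΔE| = |-1.316 − (-1.375)| = 0.059 V

0.059 V


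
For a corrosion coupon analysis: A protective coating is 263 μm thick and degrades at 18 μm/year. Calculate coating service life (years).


Service life = thickness / degradation rate
Life = 263 / 18 = 14.6 years

14.6 years


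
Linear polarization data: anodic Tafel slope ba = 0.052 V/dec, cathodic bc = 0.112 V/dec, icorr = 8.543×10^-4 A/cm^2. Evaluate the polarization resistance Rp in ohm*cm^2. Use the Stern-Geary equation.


Apply the Stern-Geary equation: Rp = ba*bc / (2.303*icorr*(ba+bc))
ba*bc = 0.052*0.112 = 0.005824
ba+bc = 0.164; 2.303*icorr*(ba+bc) = 2.303*8.543×10^-4*0.164 = 3.2266228×10^-4
Rp = 0.005824 / 3.2266228×10^-4 = 18.05 ohm*cm^2

18.05 ohm*cm^2


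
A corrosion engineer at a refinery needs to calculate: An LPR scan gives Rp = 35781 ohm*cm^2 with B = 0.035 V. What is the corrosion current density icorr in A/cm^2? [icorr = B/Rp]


Apply the Stern-Geary relation: icorr = B / Rp
icorr = 0.035 / 35781 = 9.782×10^-7 A/cm^2

9.782×10^-7 A/cm^2


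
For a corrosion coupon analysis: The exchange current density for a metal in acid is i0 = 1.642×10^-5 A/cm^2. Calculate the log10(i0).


i0 = 1.642×10^-5 A/cm^2
log10(i0) = -4.785

-4.785


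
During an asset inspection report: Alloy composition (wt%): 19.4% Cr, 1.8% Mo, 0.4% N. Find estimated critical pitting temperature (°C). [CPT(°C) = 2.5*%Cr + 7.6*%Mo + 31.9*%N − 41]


Apply the ASTM G48 empirical CPT estimate: CPT(°C) = 2.5*%Cr + 7.6*%Mo + 31.9*%N − 41
2.5*19.4 = 48.5; 7.6*1.8 = 13.68; 31.9*0.4 = 12.76
CPT = 48.5 + 13.68 + 12.76 − 41 = 33.94 °C
Rounded to 0.1 °C: CPT ≈ 33.9 °C

33.9 °C


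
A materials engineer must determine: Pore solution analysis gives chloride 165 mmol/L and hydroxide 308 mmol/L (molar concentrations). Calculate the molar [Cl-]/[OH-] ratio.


Threshold parameter = [Cl-] / [OH-] (molar basis; both in mmol/L, so units cancel)
Ratio = 165 / 308 = 0.54

0.54


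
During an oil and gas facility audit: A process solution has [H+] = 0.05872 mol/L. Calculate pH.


pH = −log10[H+]
pH = −log10(0.05872) = 1.23

1.23


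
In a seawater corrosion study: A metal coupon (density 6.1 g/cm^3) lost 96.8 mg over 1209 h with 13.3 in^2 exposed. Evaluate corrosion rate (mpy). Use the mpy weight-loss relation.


Apply the mpy weight-loss relation: CR = 534 * W / (D * A * T)
Numerator: 534 * 96.8 = 51691.2
Denominator: 6.1 * 13.3 * 1209 = 98086.17
CR = 51691.2 / 98086.17 = 0.527 mpy

0.527 mpy


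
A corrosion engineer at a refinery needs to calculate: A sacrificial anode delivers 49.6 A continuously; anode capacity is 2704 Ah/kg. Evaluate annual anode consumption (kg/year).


Annual consumption = current * hours per year / capacity
Rate = 49.6 * 8760 / 2704 = 160.7 kg/year

160.7 kg/year


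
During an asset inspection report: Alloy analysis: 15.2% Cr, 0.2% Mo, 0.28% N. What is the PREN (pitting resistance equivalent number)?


Apply the PREN formula: PREN = Cr + 3.3*Mo + 16*N
PREN = 15.2 + 3.3*0.2 + 16*0.28
PREN = 15.2 + 0.66 + 4.48 = 20.34

20.34


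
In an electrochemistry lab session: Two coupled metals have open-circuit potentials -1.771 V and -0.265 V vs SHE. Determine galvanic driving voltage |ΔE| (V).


Driving voltage is the absolute potential difference.
|ΔE| = |-1.771 − (-0.265)| = 1.506 V

1.506 V


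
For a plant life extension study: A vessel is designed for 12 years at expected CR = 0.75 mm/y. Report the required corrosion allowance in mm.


Corrosion allowance = CR × design life
CA = 0.75 * 12 = 9.0 mm

9.0 mm


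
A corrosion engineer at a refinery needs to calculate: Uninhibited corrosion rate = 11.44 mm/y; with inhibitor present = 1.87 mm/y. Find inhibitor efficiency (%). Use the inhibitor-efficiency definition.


Apply the inhibitor-efficiency definition: IE = (CR_blank − CR_inh)/CR_blank × 100
IE = (11.44 − 1.87) / 11.44 × 100
IE = 9.57 / 11.44 × 100 = 83.7 %

83.7 %


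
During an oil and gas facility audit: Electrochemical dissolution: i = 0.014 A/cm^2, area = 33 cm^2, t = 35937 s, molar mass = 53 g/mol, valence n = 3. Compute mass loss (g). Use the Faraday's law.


Apply Faraday's law: m = i*A*t*M / (n*F)
Total charge passed Q = i*A*t = 0.014*33*35937 = 16602.894 C
m = Q*M/(n*F) = 16602.894*53/(3*96485) = 3.04 g

3.04 g


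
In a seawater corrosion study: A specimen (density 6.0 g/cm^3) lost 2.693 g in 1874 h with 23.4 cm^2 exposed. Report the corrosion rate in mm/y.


Apply the mm/y weight-loss relation: CR = 87600 * W / (D * A * T)
Numerator: 87600 * 2.693 = 235906.8
Denominator: 6.0 * 23.4 * 1874 = 263109.6
CR = 235906.8 / 263109.6 = 0.89661 mm/y

0.89661 mm/y


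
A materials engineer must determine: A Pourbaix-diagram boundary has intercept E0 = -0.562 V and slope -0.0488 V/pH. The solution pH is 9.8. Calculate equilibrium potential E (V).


Apply the Pourbaix line equation: E = E0 + slope*pH
E = -0.562 + (-0.0488)*9.8 = -0.562 + (-0.47824) = -1.04024 V
Rounded to 4 decimal places: E = -1.0402 V

-1.0402 V


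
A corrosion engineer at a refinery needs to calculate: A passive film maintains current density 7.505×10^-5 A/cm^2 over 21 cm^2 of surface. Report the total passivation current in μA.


I = i_pass * A, then convert A → μA (×10^6)
I = 7.505×10^-5 * 21 * 10^6 = 1576.05 μA

1576.05 μA


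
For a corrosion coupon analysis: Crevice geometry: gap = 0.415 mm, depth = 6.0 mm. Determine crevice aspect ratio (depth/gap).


Aspect ratio = depth / gap
Ratio = 6.0 / 0.415 = 14.5

14.5


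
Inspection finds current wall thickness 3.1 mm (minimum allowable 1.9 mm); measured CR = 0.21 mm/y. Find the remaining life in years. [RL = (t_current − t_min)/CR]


Apply the remaining-life relation: RL = (t_current − t_min) / CR
RL = (3.1 − 1.9) / 0.21 = 1.2 / 0.21 = 5.7 years

5.7 years


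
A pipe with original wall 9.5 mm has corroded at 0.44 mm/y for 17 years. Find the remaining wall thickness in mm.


Remaining wall = original − CR × time
t = 9.5 − 0.44*17 = 9.5 − 7.48 = 2.02 mm

2.02 mm


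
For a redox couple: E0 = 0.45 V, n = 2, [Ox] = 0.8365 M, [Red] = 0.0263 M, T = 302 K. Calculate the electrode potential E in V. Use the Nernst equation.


Apply the Nernst equation: E = E0 + (RT/nF)*ln([Ox]/[Red])
Step 1: RT/nF = 8.314*302/(2*96485) = 0.01301149 V
Step 2: [Ox]/[Red] = 0.8365/0.0263 = 31.806084
Step 3: ln(31.806084) = 3.459658
Step 4: correction = 0.01301149 * 3.459658 = 0.045 V
E = 0.45 + 0.045 = 0.495 V

0.495 V


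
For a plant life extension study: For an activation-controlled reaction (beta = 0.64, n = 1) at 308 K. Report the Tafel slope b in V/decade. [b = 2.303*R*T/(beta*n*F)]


Apply the Tafel slope relation: b = 2.303*R*T/(beta*n*F)
Numerator: 2.303 * 8.314 * 308 = 5897.32
Denominator: 0.64 * 1 * 96485 = 61750.4
b = 5897.32 / 61750.4 = 0.096 V/decade

0.096 V/decade


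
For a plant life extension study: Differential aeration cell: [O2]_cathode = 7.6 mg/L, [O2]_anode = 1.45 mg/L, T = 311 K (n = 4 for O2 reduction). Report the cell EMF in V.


Apply the Nernst concentration-cell relation: E = (RT/nF)*ln(C_cathode/C_anode)
RT/nF = 8.314*311/(4*96485) = 0.00669963 V
ln(7.6/1.45) = 1.65658
E = 0.00669963 * 1.65658 = 0.0111 V

0.0111 V


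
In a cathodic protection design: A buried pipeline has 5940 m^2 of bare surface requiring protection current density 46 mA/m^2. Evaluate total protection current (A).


I = area * current density, then convert mA → A (÷1000)
I = 5940 * 46 / 1000 = 273.24 A

273.24 A


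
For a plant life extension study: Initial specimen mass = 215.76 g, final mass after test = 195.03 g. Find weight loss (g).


Weight loss = initial − final
WL = 215.76 − 195.03 = 20.73 g

20.73 g


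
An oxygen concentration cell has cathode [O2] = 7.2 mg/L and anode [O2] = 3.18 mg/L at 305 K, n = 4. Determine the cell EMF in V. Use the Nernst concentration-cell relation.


Apply the Nernst concentration-cell relation: E = (RT/nF)*ln(C_cathode/C_anode)
RT/nF = 8.314*305/(4*96485) = 0.00657037 V
ln(7.2/3.18) = 0.8172
E = 0.00657037 * 0.8172 = 0.00537 V

0.00537 V


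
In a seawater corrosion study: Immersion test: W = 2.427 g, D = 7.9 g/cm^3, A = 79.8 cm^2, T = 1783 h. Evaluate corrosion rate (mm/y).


Apply the mm/y weight-loss relation: CR = 87600 * W / (D * A * T)
Numerator: 87600 * 2.427 = 212605.2
Denominator: 7.9 * 79.8 * 1783 = 1124038.86
CR = 212605.2 / 1124038.86 = 0.1891 mm/y

0.1891 mm/y


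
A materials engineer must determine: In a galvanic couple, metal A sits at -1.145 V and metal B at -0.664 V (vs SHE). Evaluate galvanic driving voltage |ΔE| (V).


Driving voltage is the absolute potential difference.
|ΔE| = |-1.145 − (-0.664)| = 0.481 V

0.481 V


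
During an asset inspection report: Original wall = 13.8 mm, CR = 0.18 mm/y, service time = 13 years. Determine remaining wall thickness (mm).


Remaining wall = original − CR × time
t = 13.8 − 0.18*13 = 13.8 − 2.34 = 11.46 mm

11.46 mm


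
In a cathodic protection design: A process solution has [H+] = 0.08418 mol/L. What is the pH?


pH = −log10[H+]
pH = −log10(0.08418) = 1.07

1.07


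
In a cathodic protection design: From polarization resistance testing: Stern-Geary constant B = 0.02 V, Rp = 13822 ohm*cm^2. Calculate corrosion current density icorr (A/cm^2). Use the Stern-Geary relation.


Apply the Stern-Geary relation: icorr = B / Rp
icorr = 0.02 / 13822 = 1.447×10^-6 A/cm^2

1.447×10^-6 A/cm^2


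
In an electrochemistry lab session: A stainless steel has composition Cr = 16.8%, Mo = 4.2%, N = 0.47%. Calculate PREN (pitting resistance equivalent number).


Apply the PREN formula: PREN = Cr + 3.3*Mo + 16*N
PREN = 16.8 + 3.3*4.2 + 16*0.47
PREN = 16.8 + 13.86 + 7.52 = 38.18

38.18


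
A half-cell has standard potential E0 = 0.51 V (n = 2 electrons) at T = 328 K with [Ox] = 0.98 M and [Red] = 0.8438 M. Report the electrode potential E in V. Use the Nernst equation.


Apply the Nernst equation: E = E0 + (RT/nF)*ln([Ox]/[Red])
Step 1: RT/nF = 8.314*328/(2*96485) = 0.01413169 V
Step 2: [Ox]/[Red] = 0.98/0.8438 = 1.161413
Step 3: ln(1.161413) = 0.149637
Step 4: correction = 0.01413169 * 0.149637 = 0.0021 V
E = 0.51 + 0.0021 = 0.5121 V

0.5121 V


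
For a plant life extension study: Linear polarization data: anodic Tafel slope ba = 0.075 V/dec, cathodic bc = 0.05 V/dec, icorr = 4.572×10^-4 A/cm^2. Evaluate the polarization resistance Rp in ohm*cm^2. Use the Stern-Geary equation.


Apply the Stern-Geary equation: Rp = ba*bc / (2.303*icorr*(ba+bc))
ba*bc = 0.075*0.05 = 0.00375
ba+bc = 0.125; 2.303*icorr*(ba+bc) = 2.303*4.572×10^-4*0.125 = 1.3161645×10^-4
Rp = 0.00375 / 1.3161645×10^-4 = 28.49 ohm*cm^2

28.49 ohm*cm^2


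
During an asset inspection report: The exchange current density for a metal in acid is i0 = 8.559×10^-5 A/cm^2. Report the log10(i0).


i0 = 8.559×10^-5 A/cm^2
log10(i0) = -4.068

-4.068


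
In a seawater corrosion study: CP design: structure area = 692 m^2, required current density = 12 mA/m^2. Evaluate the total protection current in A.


I = area * current density, then convert mA → A (÷1000)
I = 692 * 12 / 1000 = 8.3 A

8.3 A


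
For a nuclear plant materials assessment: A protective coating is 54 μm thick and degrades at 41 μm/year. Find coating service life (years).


Service life = thickness / degradation rate
Life = 54 / 41 = 1.3 years

1.3 years


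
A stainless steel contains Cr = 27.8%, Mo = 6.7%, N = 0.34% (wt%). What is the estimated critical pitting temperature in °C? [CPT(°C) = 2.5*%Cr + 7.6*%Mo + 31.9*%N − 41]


Apply the ASTM G48 empirical CPT estimate: CPT(°C) = 2.5*%Cr + 7.6*%Mo + 31.9*%N − 41
2.5*27.8 = 69.5; 7.6*6.7 = 50.92; 31.9*0.34 = 10.846
CPT = 69.5 + 50.92 + 10.846 − 41 = 90.266 °C
Rounded to 0.1 °C: CPT ≈ 90.3 °C

90.3 °C


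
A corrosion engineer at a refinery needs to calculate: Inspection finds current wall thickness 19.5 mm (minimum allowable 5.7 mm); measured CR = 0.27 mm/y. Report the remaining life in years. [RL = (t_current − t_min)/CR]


Apply the remaining-life relation: RL = (t_current − t_min) / CR
RL = (19.5 − 5.7) / 0.27 = 13.8 / 0.27 = 51.1 years

51.1 years


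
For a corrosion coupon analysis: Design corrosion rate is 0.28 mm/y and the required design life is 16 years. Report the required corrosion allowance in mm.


Corrosion allowance = CR × design life
CA = 0.28 * 16 = 4.48 mm

4.48 mm


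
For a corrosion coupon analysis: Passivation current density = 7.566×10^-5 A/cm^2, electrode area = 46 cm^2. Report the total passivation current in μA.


I = i_pass * A, then convert A → μA (×10^6)
I = 7.566×10^-5 * 46 * 10^6 = 3480.36 μA

3480.36 μA


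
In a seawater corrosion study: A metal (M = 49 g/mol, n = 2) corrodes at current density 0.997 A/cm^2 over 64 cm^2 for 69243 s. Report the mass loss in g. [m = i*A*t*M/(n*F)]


Apply Faraday's law: m = i*A*t*M / (n*F)
Total charge passed Q = i*A*t = 0.997*64*69243 = 4418257.344 C
m = Q*M/(n*F) = 4418257.344*49/(2*96485) = 1121.9081 g

1121.9081 g


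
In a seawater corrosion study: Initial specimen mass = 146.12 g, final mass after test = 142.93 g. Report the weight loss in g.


Weight loss = initial − final
WL = 146.12 − 142.93 = 3.19 g

3.19 g


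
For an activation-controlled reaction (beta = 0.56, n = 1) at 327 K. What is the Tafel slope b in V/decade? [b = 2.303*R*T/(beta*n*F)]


Apply the Tafel slope relation: b = 2.303*R*T/(beta*n*F)
Numerator: 2.303 * 8.314 * 327 = 6261.12
Denominator: 0.56 * 1 * 96485 = 54031.6
b = 6261.12 / 54031.6 = 0.1159 V/decade

0.1159 V/decade


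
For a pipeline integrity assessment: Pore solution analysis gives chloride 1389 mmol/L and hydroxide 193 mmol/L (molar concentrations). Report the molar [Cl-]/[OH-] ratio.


Threshold parameter = [Cl-] / [OH-] (molar basis; both in mmol/L, so units cancel)
Ratio = 1389 / 193 = 7.2

7.2


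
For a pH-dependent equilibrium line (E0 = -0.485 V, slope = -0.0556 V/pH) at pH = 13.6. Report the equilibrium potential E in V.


Apply the Pourbaix line equation: E = E0 + slope*pH
E = -0.485 + (-0.0556)*13.6 = -0.485 + (-0.75616) = -1.24116 V
Rounded to 4 decimal places: E = -1.2412 V

-1.2412 V


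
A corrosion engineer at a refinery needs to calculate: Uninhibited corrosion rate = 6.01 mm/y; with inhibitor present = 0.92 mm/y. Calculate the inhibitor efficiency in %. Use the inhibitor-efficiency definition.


Apply the inhibitor-efficiency definition: IE = (CR_blank − CR_inh)/CR_blank × 100
IE = (6.01 − 0.92) / 6.01 × 100
IE = 5.09 / 6.01 × 100 = 84.7 %

84.7 %


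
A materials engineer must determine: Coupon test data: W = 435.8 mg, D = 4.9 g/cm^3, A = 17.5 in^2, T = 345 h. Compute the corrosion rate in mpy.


Apply the mpy weight-loss relation: CR = 534 * W / (D * A * T)
Numerator: 534 * 435.8 = 232717.2
Denominator: 4.9 * 17.5 * 345 = 29583.75
CR = 232717.2 / 29583.75 = 7.866 mpy

7.866 mpy


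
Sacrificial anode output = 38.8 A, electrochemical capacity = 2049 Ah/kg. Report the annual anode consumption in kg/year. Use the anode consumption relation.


Annual consumption = current * hours per year / capacity
Rate = 38.8 * 8760 / 2049 = 165.9 kg/year

165.9 kg/year


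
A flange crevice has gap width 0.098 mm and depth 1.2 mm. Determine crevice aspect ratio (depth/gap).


Aspect ratio = depth / gap
Ratio = 1.2 / 0.098 = 12.2

12.2


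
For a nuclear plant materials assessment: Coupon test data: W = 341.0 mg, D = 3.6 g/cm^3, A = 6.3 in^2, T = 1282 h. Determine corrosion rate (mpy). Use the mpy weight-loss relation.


Apply the mpy weight-loss relation: CR = 534 * W / (D * A * T)
Numerator: 534 * 341.0 = 182094.0
Denominator: 3.6 * 6.3 * 1282 = 29075.76
CR = 182094.0 / 29075.76 = 6.263 mpy

6.263 mpy


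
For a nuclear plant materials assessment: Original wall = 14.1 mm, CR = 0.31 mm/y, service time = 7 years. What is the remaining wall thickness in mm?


Remaining wall = original − CR × time
t = 14.1 − 0.31*7 = 14.1 − 2.17 = 11.93 mm

11.93 mm


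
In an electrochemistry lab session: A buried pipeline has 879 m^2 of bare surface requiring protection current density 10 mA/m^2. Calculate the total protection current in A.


I = area * current density, then convert mA → A (÷1000)
I = 879 * 10 / 1000 = 8.79 A

8.79 A


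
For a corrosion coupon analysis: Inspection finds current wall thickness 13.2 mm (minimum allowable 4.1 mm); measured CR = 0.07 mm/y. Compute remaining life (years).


Apply the remaining-life relation: RL = (t_current − t_min) / CR
RL = (13.2 − 4.1) / 0.07 = 9.1 / 0.07 = 130.0 years

130.0 years


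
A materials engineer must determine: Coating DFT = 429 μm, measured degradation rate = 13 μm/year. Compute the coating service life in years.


Service life = thickness / degradation rate
Life = 429 / 13 = 33.0 years

33.0 years


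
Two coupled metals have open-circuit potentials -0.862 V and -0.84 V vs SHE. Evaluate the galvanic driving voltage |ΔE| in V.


Driving voltage is the absolute potential difference.
|ΔE| = |-0.862 − (-0.84)| = 0.022 V

0.022 V


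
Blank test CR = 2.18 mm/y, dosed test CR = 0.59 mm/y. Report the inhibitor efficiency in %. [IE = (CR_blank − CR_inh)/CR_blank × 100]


Apply the inhibitor-efficiency definition: IE = (CR_blank − CR_inh)/CR_blank × 100
IE = (2.18 − 0.59) / 2.18 × 100
IE = 1.59 / 2.18 × 100 = 72.9 %

72.9 %


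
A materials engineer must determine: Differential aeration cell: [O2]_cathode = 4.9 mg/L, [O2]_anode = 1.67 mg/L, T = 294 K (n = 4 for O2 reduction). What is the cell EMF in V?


Apply the Nernst concentration-cell relation: E = (RT/nF)*ln(C_cathode/C_anode)
RT/nF = 8.314*294/(4*96485) = 0.00633341 V
ln(4.9/1.67) = 1.07641
E = 0.00633341 * 1.07641 = 0.00682 V

0.00682 V


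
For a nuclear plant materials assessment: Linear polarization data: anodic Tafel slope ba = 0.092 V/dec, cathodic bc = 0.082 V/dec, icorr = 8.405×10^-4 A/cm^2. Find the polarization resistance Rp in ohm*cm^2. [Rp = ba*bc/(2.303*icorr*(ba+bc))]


Apply the Stern-Geary equation: Rp = ba*bc / (2.303*icorr*(ba+bc))
ba*bc = 0.092*0.082 = 0.007544
ba+bc = 0.174; 2.303*icorr*(ba+bc) = 2.303*8.405×10^-4*0.174 = 3.3680684×10^-4
Rp = 0.007544 / 3.3680684×10^-4 = 22.4 ohm*cm^2

22.4 ohm*cm^2


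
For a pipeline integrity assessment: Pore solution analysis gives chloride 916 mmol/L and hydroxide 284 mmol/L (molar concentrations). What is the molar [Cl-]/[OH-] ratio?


Threshold parameter = [Cl-] / [OH-] (molar basis; both in mmol/L, so units cancel)
Ratio = 916 / 284 = 3.23

3.23


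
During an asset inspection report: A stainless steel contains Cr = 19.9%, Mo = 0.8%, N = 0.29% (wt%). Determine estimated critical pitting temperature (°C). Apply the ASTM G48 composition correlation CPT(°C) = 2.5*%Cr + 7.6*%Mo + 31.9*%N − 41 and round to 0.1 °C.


Apply the ASTM G48 empirical CPT estimate: CPT(°C) = 2.5*%Cr + 7.6*%Mo + 31.9*%N − 41
2.5*19.9 = 49.75; 7.6*0.8 = 6.08; 31.9*0.29 = 9.251
CPT = 49.75 + 6.08 + 9.251 − 41 = 24.081 °C
Rounded to 0.1 °C: CPT ≈ 24.1 °C

24.1 °C


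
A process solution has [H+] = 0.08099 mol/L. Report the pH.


pH = −log10[H+]
pH = −log10(0.08099) = 1.09

1.09


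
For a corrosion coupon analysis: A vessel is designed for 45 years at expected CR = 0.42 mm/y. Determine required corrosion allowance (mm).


Corrosion allowance = CR × design life
CA = 0.42 * 45 = 18.9 mm

18.9 mm


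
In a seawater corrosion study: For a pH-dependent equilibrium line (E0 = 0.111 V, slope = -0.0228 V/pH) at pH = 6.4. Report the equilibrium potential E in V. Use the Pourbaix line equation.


Apply the Pourbaix line equation: E = E0 + slope*pH
E = 0.111 + (-0.0228)*6.4 = 0.111 + (-0.14592) = -0.03492 V
Rounded to 4 decimal places: E = -0.0349 V

-0.0349 V


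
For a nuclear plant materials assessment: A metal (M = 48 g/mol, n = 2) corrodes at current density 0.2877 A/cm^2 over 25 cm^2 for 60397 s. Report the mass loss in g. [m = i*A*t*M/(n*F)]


Apply Faraday's law: m = i*A*t*M / (n*F)
Total charge passed Q = i*A*t = 0.2877*25*60397 = 434405.4225 C
m = Q*M/(n*F) = 434405.4225*48/(2*96485) = 108.055 g

108.055 g


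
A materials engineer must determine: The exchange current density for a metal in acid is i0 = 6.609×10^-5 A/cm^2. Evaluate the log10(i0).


i0 = 6.609×10^-5 A/cm^2
log10(i0) = -4.18

-4.18


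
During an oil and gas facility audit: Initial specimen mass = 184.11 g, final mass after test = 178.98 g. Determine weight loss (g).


Weight loss = initial − final
WL = 184.11 − 178.98 = 5.13 g

5.13 g


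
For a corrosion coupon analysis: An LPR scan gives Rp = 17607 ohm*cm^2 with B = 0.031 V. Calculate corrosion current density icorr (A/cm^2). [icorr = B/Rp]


Apply the Stern-Geary relation: icorr = B / Rp
icorr = 0.031 / 17607 = 1.761×10^-6 A/cm^2

1.761×10^-6 A/cm^2


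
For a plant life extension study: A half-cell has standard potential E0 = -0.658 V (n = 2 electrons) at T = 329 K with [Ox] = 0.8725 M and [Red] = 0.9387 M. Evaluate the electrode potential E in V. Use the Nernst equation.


Apply the Nernst equation: E = E0 + (RT/nF)*ln([Ox]/[Red])
Step 1: RT/nF = 8.314*329/(2*96485) = 0.01417477 V
Step 2: [Ox]/[Red] = 0.8725/0.9387 = 0.929477
Step 3: ln(0.929477) = -0.073133
Step 4: correction = 0.01417477 * -0.073133 = -0.001 V
E = -0.658 + -0.001 = -0.659 V

-0.659 V


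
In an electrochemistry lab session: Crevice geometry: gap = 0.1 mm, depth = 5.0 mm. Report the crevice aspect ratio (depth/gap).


Aspect ratio = depth / gap
Ratio = 5.0 / 0.1 = 50.0

50.0


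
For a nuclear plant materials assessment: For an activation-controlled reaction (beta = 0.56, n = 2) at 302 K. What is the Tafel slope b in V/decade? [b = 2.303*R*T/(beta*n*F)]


Apply the Tafel slope relation: b = 2.303*R*T/(beta*n*F)
Numerator: 2.303 * 8.314 * 302 = 5782.44
Denominator: 0.56 * 2 * 96485 = 108063.2
b = 5782.44 / 108063.2 = 0.054 V/decade

0.054 V/decade


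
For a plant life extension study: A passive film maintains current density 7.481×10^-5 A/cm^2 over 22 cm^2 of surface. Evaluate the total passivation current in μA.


I = i_pass * A, then convert A → μA (×10^6)
I = 7.481×10^-5 * 22 * 10^6 = 1645.82 μA

1645.82 μA


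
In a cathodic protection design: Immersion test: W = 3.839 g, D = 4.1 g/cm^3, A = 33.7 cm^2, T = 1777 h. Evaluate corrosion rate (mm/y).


Apply the mm/y weight-loss relation: CR = 87600 * W / (D * A * T)
Numerator: 87600 * 3.839 = 336296.4
Denominator: 4.1 * 33.7 * 1777 = 245528.09
CR = 336296.4 / 245528.09 = 1.36969 mm/y

1.36969 mm/y


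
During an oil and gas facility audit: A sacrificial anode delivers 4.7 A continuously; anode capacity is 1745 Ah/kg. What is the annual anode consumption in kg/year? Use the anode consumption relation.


Annual consumption = current * hours per year / capacity
Rate = 4.7 * 8760 / 1745 = 23.6 kg/year

23.6 kg/year


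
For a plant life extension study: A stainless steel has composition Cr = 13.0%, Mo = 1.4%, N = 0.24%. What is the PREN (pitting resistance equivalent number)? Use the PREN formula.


Apply the PREN formula: PREN = Cr + 3.3*Mo + 16*N
PREN = 13.0 + 3.3*1.4 + 16*0.24
PREN = 13.0 + 4.62 + 3.84 = 21.46

21.46


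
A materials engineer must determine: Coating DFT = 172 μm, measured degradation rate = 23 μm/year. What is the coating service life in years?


Service life = thickness / degradation rate
Life = 172 / 23 = 7.5 years

7.5 years


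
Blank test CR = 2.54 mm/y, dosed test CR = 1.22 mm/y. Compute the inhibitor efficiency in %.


Apply the inhibitor-efficiency definition: IE = (CR_blank − CR_inh)/CR_blank × 100
IE = (2.54 − 1.22) / 2.54 × 100
IE = 1.32 / 2.54 × 100 = 52.0 %

52.0 %


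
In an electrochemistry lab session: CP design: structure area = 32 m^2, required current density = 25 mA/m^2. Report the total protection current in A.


I = area * current density, then convert mA → A (÷1000)
I = 32 * 25 / 1000 = 0.8 A

0.8 A


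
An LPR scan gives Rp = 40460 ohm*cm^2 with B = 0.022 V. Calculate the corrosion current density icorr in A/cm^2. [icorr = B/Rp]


Apply the Stern-Geary relation: icorr = B / Rp
icorr = 0.022 / 40460 = 5.437×10^-7 A/cm^2

5.437×10^-7 A/cm^2


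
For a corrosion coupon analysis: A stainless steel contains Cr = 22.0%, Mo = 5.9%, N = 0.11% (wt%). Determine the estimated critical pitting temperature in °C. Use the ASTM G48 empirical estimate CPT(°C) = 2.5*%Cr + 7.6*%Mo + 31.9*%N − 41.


Apply the ASTM G48 empirical CPT estimate: CPT(°C) = 2.5*%Cr + 7.6*%Mo + 31.9*%N − 41
2.5*22.0 = 55; 7.6*5.9 = 44.84; 31.9*0.11 = 3.509
CPT = 55 + 44.84 + 3.509 − 41 = 62.349 °C
Rounded to 0.1 °C: CPT ≈ 62.3 °C

62.3 °C


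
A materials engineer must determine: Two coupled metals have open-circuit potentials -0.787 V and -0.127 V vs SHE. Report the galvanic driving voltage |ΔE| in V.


Driving voltage is the absolute potential difference.
|ΔE| = |-0.787 − (-0.127)| = 0.66 V

0.66 V


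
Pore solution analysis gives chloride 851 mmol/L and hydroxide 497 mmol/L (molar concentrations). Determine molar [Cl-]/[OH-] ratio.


Threshold parameter = [Cl-] / [OH-] (molar basis; both in mmol/L, so units cancel)
Ratio = 851 / 497 = 1.71

1.71


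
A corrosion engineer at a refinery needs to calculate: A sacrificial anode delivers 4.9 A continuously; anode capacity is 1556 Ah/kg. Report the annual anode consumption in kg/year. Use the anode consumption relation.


Annual consumption = current * hours per year / capacity
Rate = 4.9 * 8760 / 1556 = 27.6 kg/year

27.6 kg/year


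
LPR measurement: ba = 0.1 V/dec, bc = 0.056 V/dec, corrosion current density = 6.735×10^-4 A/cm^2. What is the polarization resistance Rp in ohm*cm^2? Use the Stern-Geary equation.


Apply the Stern-Geary equation: Rp = ba*bc / (2.303*icorr*(ba+bc))
ba*bc = 0.1*0.056 = 0.0056
ba+bc = 0.156; 2.303*icorr*(ba+bc) = 2.303*6.735×10^-4*0.156 = 2.41967×10^-4
Rp = 0.0056 / 2.41967×10^-4 = 23.14 ohm*cm^2

23.14 ohm*cm^2


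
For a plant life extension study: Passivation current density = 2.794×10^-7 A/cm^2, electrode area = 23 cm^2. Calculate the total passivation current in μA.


I = i_pass * A, then convert A → μA (×10^6)
I = 2.794×10^-7 * 23 * 10^6 = 6.43 μA

6.43 μA


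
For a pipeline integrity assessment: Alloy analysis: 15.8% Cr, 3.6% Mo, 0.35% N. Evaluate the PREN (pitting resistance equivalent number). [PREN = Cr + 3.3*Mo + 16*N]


Apply the PREN formula: PREN = Cr + 3.3*Mo + 16*N
PREN = 15.8 + 3.3*3.6 + 16*0.35
PREN = 15.8 + 11.88 + 5.6 = 33.28

33.28
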